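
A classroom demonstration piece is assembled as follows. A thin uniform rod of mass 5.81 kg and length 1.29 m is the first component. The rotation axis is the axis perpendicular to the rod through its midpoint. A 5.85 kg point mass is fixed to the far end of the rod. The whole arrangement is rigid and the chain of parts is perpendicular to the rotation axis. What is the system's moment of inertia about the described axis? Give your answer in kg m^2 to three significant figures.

Thin rod: I_cm = (1/12)ML² = (1/12)(5.81)(1.29)² = 0.8057 kg m^2; axis through the centre, so I = 0.8057 kg m^2.
Point mass: I_cm = 0; centre at d = 0.645 m, so I = I_cm + Md² gives I = 0 + (5.85)(0.645)² = 2.4337 kg m^2.
Total I = 0.8057 + 2.4337 = 3.2394 kg m^2.

3.24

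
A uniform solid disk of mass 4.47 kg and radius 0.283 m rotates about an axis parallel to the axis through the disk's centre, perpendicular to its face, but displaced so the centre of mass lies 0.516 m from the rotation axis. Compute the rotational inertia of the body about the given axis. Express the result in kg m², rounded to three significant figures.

I_cm = (1/2)MR² = (1/2)(4.47)(0.283)² = 0.179 kg m²; centre at d = 0.516 m, so the parallel axis theorem gives I = 0.179 + (4.47)(0.516)² = 1.3692 kg m².

1.37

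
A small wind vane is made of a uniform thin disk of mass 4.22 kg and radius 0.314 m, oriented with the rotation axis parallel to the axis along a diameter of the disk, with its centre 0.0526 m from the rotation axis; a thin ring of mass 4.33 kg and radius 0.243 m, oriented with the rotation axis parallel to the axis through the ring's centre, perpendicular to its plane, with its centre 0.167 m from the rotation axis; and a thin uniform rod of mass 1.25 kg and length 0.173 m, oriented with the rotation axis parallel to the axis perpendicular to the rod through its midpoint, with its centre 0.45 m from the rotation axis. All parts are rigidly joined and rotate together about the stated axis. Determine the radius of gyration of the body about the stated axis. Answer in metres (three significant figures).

Thin disk: I_cm = (1/4)MR² = (1/4)(4.22)(0.314)² = 0.10402 kg m²; centre at d = 0.0526 m, so I = I_cm + Md² gives I = 0.10402 + (4.22)(0.0526)² = 0.11569 kg m².
Thin ring: I_cm = MR² = (4.33)(0.243)² = 0.25568 kg m²; centre at d = 0.167 m, so I = I_cm + Md² gives I = 0.25568 + (4.33)(0.167)² = 0.37644 kg m².
Thin rod: I_cm = (1/12)ML² = (1/12)(1.25)(0.173)² = 0.0031176 kg m²; centre at d = 0.45 m, so I = I_cm + Md² gives I = 0.0031176 + (1.25)(0.45)² = 0.25624 kg m².
Total I = 0.74838 kg m²; total mass M = 9.8 kg.
k = √(I/M) = √(0.74838/9.8) = 0.27634 m.

0.276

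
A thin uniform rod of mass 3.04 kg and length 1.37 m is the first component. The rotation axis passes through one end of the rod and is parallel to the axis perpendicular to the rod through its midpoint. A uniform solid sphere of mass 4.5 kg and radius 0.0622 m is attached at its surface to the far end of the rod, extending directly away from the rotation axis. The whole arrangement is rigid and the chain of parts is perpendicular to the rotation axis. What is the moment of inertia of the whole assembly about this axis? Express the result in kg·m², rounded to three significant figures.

Thin rod: I_cm = (1/12)ML² = (1/12)(3.04)(1.37)² = 0.47548 kg·m²; centre at d = 0.685 m, so I = I_cm + Md² gives I = 0.47548 + (3.04)(0.685)² = 1.9019 kg·m².
Solid sphere: I_cm = (2/5)MR² = (2/5)(4.5)(0.0622)² = 0.0069639 kg·m²; centre at d = 0.685 + 0.685 + 0.0622 = 1.4322 m, so I = I_cm + Md² gives I = 0.0069639 + (4.5)(1.4322)² = 9.2373 kg·m².
Total I = 1.9019 + 9.2373 = 11.139 kg·m².

11.1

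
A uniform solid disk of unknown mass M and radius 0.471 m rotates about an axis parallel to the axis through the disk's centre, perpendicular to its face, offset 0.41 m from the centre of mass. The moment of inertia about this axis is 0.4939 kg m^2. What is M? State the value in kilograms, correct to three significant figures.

I = I_cm + Md² = (1/2)MR² + Md² = M·[0.5·(0.471)² + (0.41)²] = M·0.27902.
So M = 0.4939 / 0.27902 = 1.7701 kg.

1.77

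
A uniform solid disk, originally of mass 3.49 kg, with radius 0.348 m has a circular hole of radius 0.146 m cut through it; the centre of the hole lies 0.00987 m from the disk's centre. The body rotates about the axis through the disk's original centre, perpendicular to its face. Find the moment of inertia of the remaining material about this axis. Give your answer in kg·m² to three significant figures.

Unpierced body about its centre: I₀ = (1/2)MR² = (1/2)(3.49)(0.348)² = 0.21133 kg·m².
The removed disk has mass m = M·(r/R)² = (3.49)(0.146/0.348)² = 0.61429 kg (same uniform areal density).
Its moment of inertia about the rotation axis (parallel-axis theorem): I_hole = (1/2)mr² + md² = (1/2)(0.61429)(0.146)² + (0.61429)(0.00987)² = 0.0066069 kg·m².
Treating the hole as negative mass, I = I₀ − I_hole = 0.21133 − 0.0066069 = 0.20472 kg·m².

0.205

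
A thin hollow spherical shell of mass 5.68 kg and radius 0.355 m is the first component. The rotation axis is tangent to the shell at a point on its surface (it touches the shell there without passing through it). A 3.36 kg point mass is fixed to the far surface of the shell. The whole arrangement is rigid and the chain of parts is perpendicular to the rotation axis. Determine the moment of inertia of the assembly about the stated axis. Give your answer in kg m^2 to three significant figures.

2.89

Spherical shell: I_cm = (2/3)MR² = (2/3)(5.68)(0.355)² = 0.47721 kg m^2; centre at d = 0.355 m, so I = I_cm + Md² gives I = 0.47721 + (5.68)(0.355)² = 1.193 kg m^2.
Point mass: I_cm = 0; centre at d = 0.355 + 0.355 = 0.71 m, so I = I_cm + Md² gives I = 0 + (3.36)(0.71)² = 1.6938 kg m^2.
Total I = 1.193 + 1.6938 = 2.8868 kg m^2.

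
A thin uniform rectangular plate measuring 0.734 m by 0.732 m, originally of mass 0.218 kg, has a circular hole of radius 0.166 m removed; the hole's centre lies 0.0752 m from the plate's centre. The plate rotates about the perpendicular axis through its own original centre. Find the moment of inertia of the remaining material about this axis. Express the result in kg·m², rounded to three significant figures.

0.0188

Unpierced body about its centre: I₀ = (1/12)M(a²+b²) = (1/12)(0.218)[(0.734)² + (0.732)²] = 0.019522 kg·m².
The removed disk has mass m = M·πr²/(ab) = (0.218)·π(0.166)²/(0.734·0.732) = 0.035125 kg (same uniform areal density).
Its moment of inertia about the rotation axis (parallel-axis theorem): I_hole = (1/2)mr² + md² = (1/2)(0.035125)(0.166)² + (0.035125)(0.0752)² = 0.00068258 kg·m².
Treating the hole as negative mass, I = I₀ − I_hole = 0.019522 − 0.00068258 = 0.018839 kg·m².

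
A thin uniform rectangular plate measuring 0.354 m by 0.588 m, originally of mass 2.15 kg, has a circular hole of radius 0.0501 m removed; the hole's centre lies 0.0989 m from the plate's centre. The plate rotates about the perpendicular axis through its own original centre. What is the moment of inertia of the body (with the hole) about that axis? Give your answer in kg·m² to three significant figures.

Unpierced body about its centre: I₀ = (1/12)M(a²+b²) = (1/12)(2.15)[(0.354)² + (0.588)²] = 0.084398 kg·m².
The removed disk has mass m = M·πr²/(ab) = (2.15)·π(0.0501)²/(0.354·0.588) = 0.081449 kg (same uniform areal density).
Its moment of inertia about the rotation axis (parallel-axis theorem): I_hole = (1/2)mr² + md² = (1/2)(0.081449)(0.0501)² + (0.081449)(0.0989)² = 0.00089888 kg·m².
Treating the hole as negative mass, I = I₀ − I_hole = 0.084398 − 0.00089888 = 0.083499 kg·m².

0.0835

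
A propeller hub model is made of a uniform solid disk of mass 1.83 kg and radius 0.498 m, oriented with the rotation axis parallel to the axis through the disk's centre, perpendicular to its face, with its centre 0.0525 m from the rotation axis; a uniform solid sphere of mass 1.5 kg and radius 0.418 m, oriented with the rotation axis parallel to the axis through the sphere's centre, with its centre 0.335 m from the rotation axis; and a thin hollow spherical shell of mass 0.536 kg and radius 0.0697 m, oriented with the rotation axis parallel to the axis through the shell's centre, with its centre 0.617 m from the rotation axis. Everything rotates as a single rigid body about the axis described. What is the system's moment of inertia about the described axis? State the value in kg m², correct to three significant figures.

Solid disk: I_cm = (1/2)MR² = (1/2)(1.83)(0.498)² = 0.22692 kg m²; centre at d = 0.0525 m, so I = I_cm + Md² gives I = 0.22692 + (1.83)(0.0525)² = 0.23197 kg m².
Solid sphere: I_cm = (2/5)MR² = (2/5)(1.5)(0.418)² = 0.10483 kg m²; centre at d = 0.335 m, so I = I_cm + Md² gives I = 0.10483 + (1.5)(0.335)² = 0.27317 kg m².
Spherical shell: I_cm = (2/3)MR² = (2/3)(0.536)(0.0697)² = 0.001736 kg m²; centre at d = 0.617 m, so I = I_cm + Md² gives I = 0.001736 + (0.536)(0.617)² = 0.20579 kg m².
Total I = 0.23197 + 0.27317 + 0.20579 = 0.71092 kg m².

0.711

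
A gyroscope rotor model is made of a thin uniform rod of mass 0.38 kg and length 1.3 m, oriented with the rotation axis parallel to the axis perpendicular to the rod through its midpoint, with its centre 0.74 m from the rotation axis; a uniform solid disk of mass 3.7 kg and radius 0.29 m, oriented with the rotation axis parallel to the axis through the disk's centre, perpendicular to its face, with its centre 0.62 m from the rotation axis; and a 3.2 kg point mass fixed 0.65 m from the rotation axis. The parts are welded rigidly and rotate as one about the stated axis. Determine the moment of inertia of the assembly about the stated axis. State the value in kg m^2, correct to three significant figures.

3.19

Thin rod: I_cm = (1/12)ML² = (1/12)(0.38)(1.3)² = 0.053517 kg m^2; centre at d = 0.74 m, so the parallel axis theorem gives I = 0.053517 + (0.38)(0.74)² = 0.2616 kg m^2.
Solid disk: I_cm = (1/2)MR² = (1/2)(3.7)(0.29)² = 0.15559 kg m^2; centre at d = 0.62 m, so the parallel axis theorem gives I = 0.15559 + (3.7)(0.62)² = 1.5779 kg m^2.
Point mass: I_cm = 0; centre at d = 0.65 m, so the parallel axis theorem gives I = 0 + (3.2)(0.65)² = 1.352 kg m^2.
Total I = 0.2616 + 1.5779 + 1.352 = 3.1915 kg m^2.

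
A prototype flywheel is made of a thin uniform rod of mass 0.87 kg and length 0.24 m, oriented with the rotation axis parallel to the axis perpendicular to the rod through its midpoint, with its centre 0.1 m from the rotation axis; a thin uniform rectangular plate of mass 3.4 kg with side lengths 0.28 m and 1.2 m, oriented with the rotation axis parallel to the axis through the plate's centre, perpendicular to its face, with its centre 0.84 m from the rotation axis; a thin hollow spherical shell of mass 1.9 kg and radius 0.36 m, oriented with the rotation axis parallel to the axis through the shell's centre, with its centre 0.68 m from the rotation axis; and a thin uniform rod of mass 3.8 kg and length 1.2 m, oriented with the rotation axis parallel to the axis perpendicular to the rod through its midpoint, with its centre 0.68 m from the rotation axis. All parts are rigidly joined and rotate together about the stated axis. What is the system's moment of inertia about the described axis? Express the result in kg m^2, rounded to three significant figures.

Thin rod: I_cm = (1/12)ML² = (1/12)(0.87)(0.24)² = 0.004176 kg m^2; centre at d = 0.1 m, so I = I_cm + Md² gives I = 0.004176 + (0.87)(0.1)² = 0.012876 kg m^2.
Rectangular plate: I_cm = (1/12)M(a²+b²) = (1/12)(3.4)[(0.28)² + (1.2)²] = 0.43021 kg m^2; centre at d = 0.84 m, so I = I_cm + Md² gives I = 0.43021 + (3.4)(0.84)² = 2.8293 kg m^2.
Spherical shell: I_cm = (2/3)MR² = (2/3)(1.9)(0.36)² = 0.16416 kg m^2; centre at d = 0.68 m, so I = I_cm + Md² gives I = 0.16416 + (1.9)(0.68)² = 1.0427 kg m^2.
Thin rod: I_cm = (1/12)ML² = (1/12)(3.8)(1.2)² = 0.456 kg m^2; centre at d = 0.68 m, so I = I_cm + Md² gives I = 0.456 + (3.8)(0.68)² = 2.2131 kg m^2.
Total I = 0.012876 + 2.8293 + 1.0427 + 2.2131 = 6.098 kg m^2.

6.10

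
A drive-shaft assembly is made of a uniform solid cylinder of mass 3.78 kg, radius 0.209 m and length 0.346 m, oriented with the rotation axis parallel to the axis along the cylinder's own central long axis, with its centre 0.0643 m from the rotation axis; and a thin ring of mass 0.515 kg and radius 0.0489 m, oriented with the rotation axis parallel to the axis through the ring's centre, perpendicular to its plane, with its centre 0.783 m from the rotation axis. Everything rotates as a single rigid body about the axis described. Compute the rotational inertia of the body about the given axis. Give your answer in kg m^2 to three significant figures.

Solid cylinder: I_cm = (1/2)MR² = (1/2)(3.78)(0.209)² = 0.082557 kg m^2; centre at d = 0.0643 m, so the parallel axis theorem gives I = 0.082557 + (3.78)(0.0643)² = 0.098185 kg m^2.
Thin ring: I_cm = MR² = (0.515)(0.0489)² = 0.0012315 kg m^2; centre at d = 0.783 m, so the parallel axis theorem gives I = 0.0012315 + (0.515)(0.783)² = 0.31697 kg m^2.
Total I = 0.098185 + 0.31697 = 0.41516 kg m^2.

0.415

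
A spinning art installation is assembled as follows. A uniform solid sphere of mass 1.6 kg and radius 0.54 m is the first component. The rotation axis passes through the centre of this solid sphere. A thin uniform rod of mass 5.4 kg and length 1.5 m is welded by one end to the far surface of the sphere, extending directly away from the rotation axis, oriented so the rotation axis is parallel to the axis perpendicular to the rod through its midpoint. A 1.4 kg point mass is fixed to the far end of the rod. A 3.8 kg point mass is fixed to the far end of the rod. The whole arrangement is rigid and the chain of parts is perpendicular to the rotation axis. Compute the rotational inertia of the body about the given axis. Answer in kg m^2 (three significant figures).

Solid sphere: I_cm = (2/5)MR² = (2/5)(1.6)(0.54)² = 0.18662 kg m^2; axis through the centre, so I = 0.18662 kg m^2.
Thin rod: I_cm = (1/12)ML² = (1/12)(5.4)(1.5)² = 1.0125 kg m^2; centre at d = 0.54 + 0.75 = 1.29 m, so I = I_cm + Md² gives I = 1.0125 + (5.4)(1.29)² = 9.9986 kg m^2.
Point mass: I_cm = 0; centre at d = 0.54 + 0.75 + 0.75 = 2.04 m, so I = I_cm + Md² gives I = 0 + (1.4)(2.04)² = 5.8262 kg m^2.
Point mass: I_cm = 0; centre at d = 0.54 + 0.75 + 0.75 = 2.04 m, so I = I_cm + Md² gives I = 0 + (3.8)(2.04)² = 15.814 kg m^2.
Total I = 0.18662 + 9.9986 + 5.8262 + 15.814 = 31.826 kg m^2.

31.8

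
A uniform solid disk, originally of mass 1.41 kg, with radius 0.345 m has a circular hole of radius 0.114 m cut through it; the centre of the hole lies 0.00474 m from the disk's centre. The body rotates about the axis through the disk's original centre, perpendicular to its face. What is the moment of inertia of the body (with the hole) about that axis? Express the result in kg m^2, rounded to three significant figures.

Unpierced body about its centre: I₀ = (1/2)MR² = (1/2)(1.41)(0.345)² = 0.083913 kg m^2.
The removed disk has mass m = M·(r/R)² = (1.41)(0.114/0.345)² = 0.15395 kg (same uniform areal density).
Its moment of inertia about the rotation axis (parallel-axis theorem): I_hole = (1/2)mr² + md² = (1/2)(0.15395)(0.114)² + (0.15395)(0.00474)² = 0.0010039 kg m^2.
Treating the hole as negative mass, I = I₀ − I_hole = 0.083913 − 0.0010039 = 0.082909 kg m^2.

0.0829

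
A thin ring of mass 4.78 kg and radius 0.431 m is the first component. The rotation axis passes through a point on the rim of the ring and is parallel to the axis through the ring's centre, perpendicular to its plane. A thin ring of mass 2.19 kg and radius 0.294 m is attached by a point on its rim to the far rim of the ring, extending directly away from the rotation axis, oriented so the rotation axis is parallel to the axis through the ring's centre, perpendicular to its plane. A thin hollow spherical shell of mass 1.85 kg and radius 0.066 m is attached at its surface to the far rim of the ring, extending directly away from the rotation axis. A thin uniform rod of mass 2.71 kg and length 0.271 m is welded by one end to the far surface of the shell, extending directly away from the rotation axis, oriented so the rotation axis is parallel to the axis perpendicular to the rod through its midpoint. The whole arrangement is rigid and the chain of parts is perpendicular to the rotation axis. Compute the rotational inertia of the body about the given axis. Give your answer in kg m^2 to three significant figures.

17.2

Thin ring: I_cm = MR² = (4.78)(0.431)² = 0.88794 kg m^2; centre at d = 0.431 m, so the parallel axis theorem gives I = 0.88794 + (4.78)(0.431)² = 1.7759 kg m^2.
Thin ring: I_cm = MR² = (2.19)(0.294)² = 0.18929 kg m^2; centre at d = 0.431 + 0.431 + 0.294 = 1.156 m, so the parallel axis theorem gives I = 0.18929 + (2.19)(1.156)² = 3.1159 kg m^2.
Spherical shell: I_cm = (2/3)MR² = (2/3)(1.85)(0.066)² = 0.0053724 kg m^2; centre at d = 0.431 + 0.431 + 0.294 + 0.294 + 0.066 = 1.516 m, so the parallel axis theorem gives I = 0.0053724 + (1.85)(1.516)² = 4.2571 kg m^2.
Thin rod: I_cm = (1/12)ML² = (1/12)(2.71)(0.271)² = 0.016585 kg m^2; centre at d = 0.431 + 0.431 + 0.294 + 0.294 + 0.066 + 0.066 + 0.1355 = 1.7175 m, so the parallel axis theorem gives I = 0.016585 + (2.71)(1.7175)² = 8.0106 kg m^2.
Total I = 1.7759 + 3.1159 + 4.2571 + 8.0106 = 17.159 kg m^2.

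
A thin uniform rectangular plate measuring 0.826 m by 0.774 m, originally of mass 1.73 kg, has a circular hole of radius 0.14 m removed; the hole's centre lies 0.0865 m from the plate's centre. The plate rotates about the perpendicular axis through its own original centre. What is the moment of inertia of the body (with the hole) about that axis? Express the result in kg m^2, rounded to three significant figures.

Unpierced body about its centre: I₀ = (1/12)M(a²+b²) = (1/12)(1.73)[(0.826)² + (0.774)²] = 0.18473 kg m^2.
The removed disk has mass m = M·πr²/(ab) = (1.73)·π(0.14)²/(0.826·0.774) = 0.16662 kg (same uniform areal density).
Its moment of inertia about the rotation axis (parallel-axis theorem): I_hole = (1/2)mr² + md² = (1/2)(0.16662)(0.14)² + (0.16662)(0.0865)² = 0.0028796 kg m^2.
Treating the hole as negative mass, I = I₀ − I_hole = 0.18473 − 0.0028796 = 0.18185 kg m^2.

0.182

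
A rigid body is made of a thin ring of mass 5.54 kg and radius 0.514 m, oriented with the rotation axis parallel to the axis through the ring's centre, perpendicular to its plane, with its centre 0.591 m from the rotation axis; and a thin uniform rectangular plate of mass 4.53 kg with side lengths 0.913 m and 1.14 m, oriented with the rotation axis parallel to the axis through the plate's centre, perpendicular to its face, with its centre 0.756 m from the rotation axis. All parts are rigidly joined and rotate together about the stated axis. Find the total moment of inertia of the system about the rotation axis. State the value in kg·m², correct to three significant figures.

6.79

Thin ring: I_cm = MR² = (5.54)(0.514)² = 1.4636 kg·m²; centre at d = 0.591 m, so the parallel axis theorem gives I = 1.4636 + (5.54)(0.591)² = 3.3987 kg·m².
Rectangular plate: I_cm = (1/12)M(a²+b²) = (1/12)(4.53)[(0.913)² + (1.14)²] = 0.80527 kg·m²; centre at d = 0.756 m, so the parallel axis theorem gives I = 0.80527 + (4.53)(0.756)² = 3.3943 kg·m².
Total I = 3.3987 + 3.3943 = 6.793 kg·m².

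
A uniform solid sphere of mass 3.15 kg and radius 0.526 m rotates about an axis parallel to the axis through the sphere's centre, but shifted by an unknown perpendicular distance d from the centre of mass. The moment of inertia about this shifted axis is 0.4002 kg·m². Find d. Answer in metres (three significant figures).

About the centre-of-mass axis, I_cm = (2/5)MR² = (2/5)(3.15)(0.526)² = 0.34861 kg·m².
Parallel axis theorem: I = I_cm + Md², so Md² = 0.4002 − 0.34861 = 0.051588 kg·m².
d = √(0.051588 / 3.15) = 0.12797 m.

0.128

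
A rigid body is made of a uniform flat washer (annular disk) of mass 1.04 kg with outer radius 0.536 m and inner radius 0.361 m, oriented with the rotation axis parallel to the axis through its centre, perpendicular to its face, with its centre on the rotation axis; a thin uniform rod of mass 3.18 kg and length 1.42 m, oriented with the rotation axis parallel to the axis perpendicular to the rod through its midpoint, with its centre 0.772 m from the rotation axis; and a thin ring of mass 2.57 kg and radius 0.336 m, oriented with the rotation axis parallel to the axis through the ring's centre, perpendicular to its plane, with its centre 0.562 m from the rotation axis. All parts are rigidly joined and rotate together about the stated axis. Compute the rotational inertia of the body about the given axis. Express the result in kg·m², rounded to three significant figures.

Annular disk: I_cm = (1/2)M(R²+r²) = (1/2)(1.04)[(0.536)² + (0.361)²] = 0.21716 kg·m²; axis through the centre, so I = 0.21716 kg·m².
Thin rod: I_cm = (1/12)ML² = (1/12)(3.18)(1.42)² = 0.53435 kg·m²; centre at d = 0.772 m, so I = I_cm + Md² gives I = 0.53435 + (3.18)(0.772)² = 2.4296 kg·m².
Thin ring: I_cm = MR² = (2.57)(0.336)² = 0.29014 kg·m²; centre at d = 0.562 m, so I = I_cm + Md² gives I = 0.29014 + (2.57)(0.562)² = 1.1019 kg·m².
Total I = 0.21716 + 2.4296 + 1.1019 = 3.7486 kg·m².

3.75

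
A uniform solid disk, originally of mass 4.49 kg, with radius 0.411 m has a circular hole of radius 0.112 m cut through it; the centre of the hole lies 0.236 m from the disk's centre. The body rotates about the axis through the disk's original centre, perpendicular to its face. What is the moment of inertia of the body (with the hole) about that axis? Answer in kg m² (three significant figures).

Unpierced body about its centre: I₀ = (1/2)MR² = (1/2)(4.49)(0.411)² = 0.37923 kg m².
The removed disk has mass m = M·(r/R)² = (4.49)(0.112/0.411)² = 0.33343 kg (same uniform areal density).
Its moment of inertia about the rotation axis (parallel-axis theorem): I_hole = (1/2)mr² + md² = (1/2)(0.33343)(0.112)² + (0.33343)(0.236)² = 0.020662 kg m².
Treating the hole as negative mass, I = I₀ − I_hole = 0.37923 − 0.020662 = 0.35857 kg m².

0.359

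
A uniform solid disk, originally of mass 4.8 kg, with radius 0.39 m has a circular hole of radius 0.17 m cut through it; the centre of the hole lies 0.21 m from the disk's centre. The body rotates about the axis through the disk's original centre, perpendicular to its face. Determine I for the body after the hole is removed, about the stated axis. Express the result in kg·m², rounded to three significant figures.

0.312

Unpierced body about its centre: I₀ = (1/2)MR² = (1/2)(4.8)(0.39)² = 0.36504 kg·m².
The removed disk has mass m = M·(r/R)² = (4.8)(0.17/0.39)² = 0.91203 kg (same uniform areal density).
Its moment of inertia about the rotation axis (parallel-axis theorem): I_hole = (1/2)mr² + md² = (1/2)(0.91203)(0.17)² + (0.91203)(0.21)² = 0.053399 kg·m².
Treating the hole as negative mass, I = I₀ − I_hole = 0.36504 − 0.053399 = 0.31164 kg·m².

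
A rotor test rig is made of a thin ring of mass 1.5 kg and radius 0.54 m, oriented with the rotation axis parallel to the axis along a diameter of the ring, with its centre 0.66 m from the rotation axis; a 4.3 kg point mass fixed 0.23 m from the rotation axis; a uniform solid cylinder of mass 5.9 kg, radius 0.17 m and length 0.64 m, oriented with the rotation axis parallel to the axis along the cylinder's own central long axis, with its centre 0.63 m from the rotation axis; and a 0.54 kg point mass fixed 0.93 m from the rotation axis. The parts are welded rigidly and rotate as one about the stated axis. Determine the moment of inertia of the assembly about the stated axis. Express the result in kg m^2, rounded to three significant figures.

Thin ring: I_cm = (1/2)MR² = (1/2)(1.5)(0.54)² = 0.2187 kg m^2; centre at d = 0.66 m, so I = I_cm + Md² gives I = 0.2187 + (1.5)(0.66)² = 0.8721 kg m^2.
Point mass: I_cm = 0; centre at d = 0.23 m, so I = I_cm + Md² gives I = 0 + (4.3)(0.23)² = 0.22747 kg m^2.
Solid cylinder: I_cm = (1/2)MR² = (1/2)(5.9)(0.17)² = 0.085255 kg m^2; centre at d = 0.63 m, so I = I_cm + Md² gives I = 0.085255 + (5.9)(0.63)² = 2.427 kg m^2.
Point mass: I_cm = 0; centre at d = 0.93 m, so I = I_cm + Md² gives I = 0 + (0.54)(0.93)² = 0.46705 kg m^2.
Total I = 0.8721 + 0.22747 + 2.427 + 0.46705 = 3.9936 kg m^2.

3.99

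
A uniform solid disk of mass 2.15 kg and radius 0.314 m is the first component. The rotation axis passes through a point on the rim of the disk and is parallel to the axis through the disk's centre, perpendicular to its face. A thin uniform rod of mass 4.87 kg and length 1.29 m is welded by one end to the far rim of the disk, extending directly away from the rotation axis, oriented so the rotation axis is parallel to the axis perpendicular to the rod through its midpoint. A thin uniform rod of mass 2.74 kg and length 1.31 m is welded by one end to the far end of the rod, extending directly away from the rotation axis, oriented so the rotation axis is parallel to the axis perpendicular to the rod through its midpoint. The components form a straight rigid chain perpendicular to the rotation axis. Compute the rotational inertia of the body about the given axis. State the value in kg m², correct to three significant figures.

Solid disk: I_cm = (1/2)MR² = (1/2)(2.15)(0.314)² = 0.10599 kg m²; centre at d = 0.314 m, so I = I_cm + Md² gives I = 0.10599 + (2.15)(0.314)² = 0.31797 kg m².
Thin rod: I_cm = (1/12)ML² = (1/12)(4.87)(1.29)² = 0.67535 kg m²; centre at d = 0.314 + 0.314 + 0.645 = 1.273 m, so I = I_cm + Md² gives I = 0.67535 + (4.87)(1.273)² = 8.5673 kg m².
Thin rod: I_cm = (1/12)ML² = (1/12)(2.74)(1.31)² = 0.39184 kg m²; centre at d = 0.314 + 0.314 + 0.645 + 0.645 + 0.655 = 2.573 m, so I = I_cm + Md² gives I = 0.39184 + (2.74)(2.573)² = 18.532 kg m².
Total I = 0.31797 + 8.5673 + 18.532 = 27.417 kg m².

27.4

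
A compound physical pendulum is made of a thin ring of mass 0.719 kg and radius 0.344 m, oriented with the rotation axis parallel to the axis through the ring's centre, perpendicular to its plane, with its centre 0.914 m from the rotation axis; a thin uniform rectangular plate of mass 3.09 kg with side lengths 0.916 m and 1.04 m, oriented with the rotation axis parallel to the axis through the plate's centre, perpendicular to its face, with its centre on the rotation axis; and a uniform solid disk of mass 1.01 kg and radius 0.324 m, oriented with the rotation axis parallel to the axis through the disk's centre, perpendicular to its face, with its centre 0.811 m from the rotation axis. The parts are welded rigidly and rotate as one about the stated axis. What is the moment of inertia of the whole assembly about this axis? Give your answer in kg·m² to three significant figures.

1.90

Thin ring: I_cm = MR² = (0.719)(0.344)² = 0.085084 kg·m²; centre at d = 0.914 m, so the parallel axis theorem gives I = 0.085084 + (0.719)(0.914)² = 0.68573 kg·m².
Rectangular plate: I_cm = (1/12)M(a²+b²) = (1/12)(3.09)[(0.916)² + (1.04)²] = 0.49457 kg·m²; axis through the centre, so I = 0.49457 kg·m².
Solid disk: I_cm = (1/2)MR² = (1/2)(1.01)(0.324)² = 0.053013 kg·m²; centre at d = 0.811 m, so the parallel axis theorem gives I = 0.053013 + (1.01)(0.811)² = 0.71731 kg·m².
Total I = 0.68573 + 0.49457 + 0.71731 = 1.8976 kg·m².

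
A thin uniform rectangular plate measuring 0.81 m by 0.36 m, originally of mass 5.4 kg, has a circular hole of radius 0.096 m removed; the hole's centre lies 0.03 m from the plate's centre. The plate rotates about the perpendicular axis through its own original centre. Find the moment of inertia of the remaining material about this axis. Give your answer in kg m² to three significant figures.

0.351

Unpierced body about its centre: I₀ = (1/12)M(a²+b²) = (1/12)(5.4)[(0.81)² + (0.36)²] = 0.35357 kg m².
The removed disk has mass m = M·πr²/(ab) = (5.4)·π(0.096)²/(0.81·0.36) = 0.53617 kg (same uniform areal density).
Its moment of inertia about the rotation axis (parallel-axis theorem): I_hole = (1/2)mr² + md² = (1/2)(0.53617)(0.096)² + (0.53617)(0.03)² = 0.0029532 kg m².
Treating the hole as negative mass, I = I₀ − I_hole = 0.35357 − 0.0029532 = 0.35061 kg m².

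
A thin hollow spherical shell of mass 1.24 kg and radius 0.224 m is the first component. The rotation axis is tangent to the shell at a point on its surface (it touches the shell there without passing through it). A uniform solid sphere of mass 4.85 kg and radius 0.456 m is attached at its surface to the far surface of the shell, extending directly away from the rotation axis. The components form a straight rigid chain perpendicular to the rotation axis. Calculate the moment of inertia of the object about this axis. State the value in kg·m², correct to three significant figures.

4.47

Spherical shell: I_cm = (2/3)MR² = (2/3)(1.24)(0.224)² = 0.041479 kg·m²; centre at d = 0.224 m, so the parallel axis theorem gives I = 0.041479 + (1.24)(0.224)² = 0.1037 kg·m².
Solid sphere: I_cm = (2/5)MR² = (2/5)(4.85)(0.456)² = 0.4034 kg·m²; centre at d = 0.224 + 0.224 + 0.456 = 0.904 m, so the parallel axis theorem gives I = 0.4034 + (4.85)(0.904)² = 4.3669 kg·m².
Total I = 0.1037 + 4.3669 = 4.4706 kg·m².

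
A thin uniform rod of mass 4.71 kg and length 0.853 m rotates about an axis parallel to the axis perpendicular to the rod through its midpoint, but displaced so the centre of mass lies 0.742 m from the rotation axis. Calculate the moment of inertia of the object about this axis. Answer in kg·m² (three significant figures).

I_cm = (1/12)ML² = (1/12)(4.71)(0.853)² = 0.28559 kg·m²; centre at d = 0.742 m, so the parallel axis theorem gives I = 0.28559 + (4.71)(0.742)² = 2.8787 kg·m².

2.88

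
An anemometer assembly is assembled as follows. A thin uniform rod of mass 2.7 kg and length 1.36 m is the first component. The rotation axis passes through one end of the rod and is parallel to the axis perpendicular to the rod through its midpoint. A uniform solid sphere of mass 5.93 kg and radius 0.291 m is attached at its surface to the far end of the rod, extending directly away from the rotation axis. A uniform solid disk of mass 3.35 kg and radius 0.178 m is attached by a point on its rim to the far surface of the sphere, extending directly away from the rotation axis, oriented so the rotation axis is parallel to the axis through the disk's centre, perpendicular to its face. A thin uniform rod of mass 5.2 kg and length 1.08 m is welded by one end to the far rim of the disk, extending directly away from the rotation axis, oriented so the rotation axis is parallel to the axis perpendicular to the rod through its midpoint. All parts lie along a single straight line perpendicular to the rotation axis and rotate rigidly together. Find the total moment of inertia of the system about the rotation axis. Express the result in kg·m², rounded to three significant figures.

75.5

Thin rod: I_cm = (1/12)ML² = (1/12)(2.7)(1.36)² = 0.41616 kg·m²; centre at d = 0.68 m, so the parallel axis theorem gives I = 0.41616 + (2.7)(0.68)² = 1.6646 kg·m².
Solid sphere: I_cm = (2/5)MR² = (2/5)(5.93)(0.291)² = 0.20086 kg·m²; centre at d = 0.68 + 0.68 + 0.291 = 1.651 m, so the parallel axis theorem gives I = 0.20086 + (5.93)(1.651)² = 16.365 kg·m².
Solid disk: I_cm = (1/2)MR² = (1/2)(3.35)(0.178)² = 0.053071 kg·m²; centre at d = 0.68 + 0.68 + 0.291 + 0.291 + 0.178 = 2.12 m, so the parallel axis theorem gives I = 0.053071 + (3.35)(2.12)² = 15.109 kg·m².
Thin rod: I_cm = (1/12)ML² = (1/12)(5.2)(1.08)² = 0.50544 kg·m²; centre at d = 0.68 + 0.68 + 0.291 + 0.291 + 0.178 + 0.178 + 0.54 = 2.838 m, so the parallel axis theorem gives I = 0.50544 + (5.2)(2.838)² = 42.388 kg·m².
Total I = 1.6646 + 16.365 + 15.109 + 42.388 = 75.526 kg·m².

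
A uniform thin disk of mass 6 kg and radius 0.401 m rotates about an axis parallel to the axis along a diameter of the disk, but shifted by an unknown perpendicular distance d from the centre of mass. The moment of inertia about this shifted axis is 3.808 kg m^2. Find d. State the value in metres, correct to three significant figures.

About the centre-of-mass axis, I_cm = (1/4)MR² = (1/4)(6)(0.401)² = 0.2412 kg m^2.
Parallel axis theorem: I = I_cm + Md², so Md² = 3.808 − 0.2412 = 3.5668 kg m^2.
d = √(3.5668 / 6) = 0.77102 m.

0.771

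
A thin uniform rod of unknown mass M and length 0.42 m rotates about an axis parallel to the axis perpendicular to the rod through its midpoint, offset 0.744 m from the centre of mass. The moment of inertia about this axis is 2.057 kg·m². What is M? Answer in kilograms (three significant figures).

I = I_cm + Md² = (1/12)ML² + Md² = M·[0.0833333·(0.42)² + (0.744)²] = M·0.56824.
So M = 2.057 / 0.56824 = 3.62 kg.

3.62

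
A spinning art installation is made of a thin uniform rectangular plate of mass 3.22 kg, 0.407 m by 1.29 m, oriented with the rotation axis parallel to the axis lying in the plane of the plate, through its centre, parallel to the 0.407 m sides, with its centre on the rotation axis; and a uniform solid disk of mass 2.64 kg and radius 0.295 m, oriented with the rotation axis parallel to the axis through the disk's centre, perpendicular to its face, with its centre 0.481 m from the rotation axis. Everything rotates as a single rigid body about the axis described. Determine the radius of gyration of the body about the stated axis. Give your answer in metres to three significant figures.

0.447

Rectangular plate: I_cm = (1/12)Mb² = (1/12)(3.22)(1.29)² = 0.44653 kg m^2; axis through the centre, so I = 0.44653 kg m^2.
Solid disk: I_cm = (1/2)MR² = (1/2)(2.64)(0.295)² = 0.11487 kg m^2; centre at d = 0.481 m, so I = I_cm + Md² gives I = 0.11487 + (2.64)(0.481)² = 0.72567 kg m^2.
Total I = 1.1722 kg m^2; total mass M = 5.86 kg.
k = √(I/M) = √(1.1722/5.86) = 0.44725 m.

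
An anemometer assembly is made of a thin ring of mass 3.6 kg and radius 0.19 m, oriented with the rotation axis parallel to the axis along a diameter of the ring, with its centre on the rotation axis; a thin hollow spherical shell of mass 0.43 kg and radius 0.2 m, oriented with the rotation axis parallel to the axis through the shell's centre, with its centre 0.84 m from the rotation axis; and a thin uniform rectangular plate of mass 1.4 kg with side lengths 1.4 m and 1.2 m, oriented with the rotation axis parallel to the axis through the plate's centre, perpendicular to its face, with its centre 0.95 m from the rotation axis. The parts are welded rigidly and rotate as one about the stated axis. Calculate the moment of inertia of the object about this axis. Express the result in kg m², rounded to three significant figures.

Thin ring: I_cm = (1/2)MR² = (1/2)(3.6)(0.19)² = 0.06498 kg m²; axis through the centre, so I = 0.06498 kg m².
Spherical shell: I_cm = (2/3)MR² = (2/3)(0.43)(0.2)² = 0.011467 kg m²; centre at d = 0.84 m, so I = I_cm + Md² gives I = 0.011467 + (0.43)(0.84)² = 0.31487 kg m².
Rectangular plate: I_cm = (1/12)M(a²+b²) = (1/12)(1.4)[(1.4)² + (1.2)²] = 0.39667 kg m²; centre at d = 0.95 m, so I = I_cm + Md² gives I = 0.39667 + (1.4)(0.95)² = 1.6602 kg m².
Total I = 0.06498 + 0.31487 + 1.6602 = 2.04 kg m².

2.04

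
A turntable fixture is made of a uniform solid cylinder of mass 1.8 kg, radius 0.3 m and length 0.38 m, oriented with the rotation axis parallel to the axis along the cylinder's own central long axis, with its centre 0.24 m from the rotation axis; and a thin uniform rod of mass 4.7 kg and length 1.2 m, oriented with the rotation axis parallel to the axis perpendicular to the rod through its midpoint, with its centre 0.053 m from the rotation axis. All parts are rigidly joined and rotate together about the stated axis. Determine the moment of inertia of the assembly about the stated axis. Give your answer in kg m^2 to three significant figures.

Solid cylinder: I_cm = (1/2)MR² = (1/2)(1.8)(0.3)² = 0.081 kg m^2; centre at d = 0.24 m, so I = I_cm + Md² gives I = 0.081 + (1.8)(0.24)² = 0.18468 kg m^2.
Thin rod: I_cm = (1/12)ML² = (1/12)(4.7)(1.2)² = 0.564 kg m^2; centre at d = 0.053 m, so I = I_cm + Md² gives I = 0.564 + (4.7)(0.053)² = 0.5772 kg m^2.
Total I = 0.18468 + 0.5772 = 0.76188 kg m^2.

0.762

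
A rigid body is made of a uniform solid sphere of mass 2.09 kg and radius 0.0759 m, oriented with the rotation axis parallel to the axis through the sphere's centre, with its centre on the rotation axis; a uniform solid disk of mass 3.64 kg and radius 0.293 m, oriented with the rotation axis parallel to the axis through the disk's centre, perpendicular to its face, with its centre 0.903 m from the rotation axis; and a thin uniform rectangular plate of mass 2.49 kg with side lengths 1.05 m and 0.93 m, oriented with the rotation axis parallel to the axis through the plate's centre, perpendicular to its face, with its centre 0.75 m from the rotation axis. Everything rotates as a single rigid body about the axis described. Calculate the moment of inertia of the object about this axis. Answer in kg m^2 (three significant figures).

Solid sphere: I_cm = (2/5)MR² = (2/5)(2.09)(0.0759)² = 0.004816 kg m^2; axis through the centre, so I = 0.004816 kg m^2.
Solid disk: I_cm = (1/2)MR² = (1/2)(3.64)(0.293)² = 0.15625 kg m^2; centre at d = 0.903 m, so the parallel axis theorem gives I = 0.15625 + (3.64)(0.903)² = 3.1243 kg m^2.
Rectangular plate: I_cm = (1/12)M(a²+b²) = (1/12)(2.49)[(1.05)² + (0.93)²] = 0.40824 kg m^2; centre at d = 0.75 m, so the parallel axis theorem gives I = 0.40824 + (2.49)(0.75)² = 1.8089 kg m^2.
Total I = 0.004816 + 3.1243 + 1.8089 = 4.938 kg m^2.

4.94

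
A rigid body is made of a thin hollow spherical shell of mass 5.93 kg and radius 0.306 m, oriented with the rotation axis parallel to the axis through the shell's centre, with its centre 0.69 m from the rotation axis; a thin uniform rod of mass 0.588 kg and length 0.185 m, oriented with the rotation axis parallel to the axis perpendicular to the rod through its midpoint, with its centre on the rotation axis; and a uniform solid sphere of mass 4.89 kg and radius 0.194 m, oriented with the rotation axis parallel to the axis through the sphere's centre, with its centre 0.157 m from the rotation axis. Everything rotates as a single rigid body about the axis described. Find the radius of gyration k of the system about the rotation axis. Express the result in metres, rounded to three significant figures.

0.545

Spherical shell: I_cm = (2/3)MR² = (2/3)(5.93)(0.306)² = 0.37017 kg·m²; centre at d = 0.69 m, so the parallel axis theorem gives I = 0.37017 + (5.93)(0.69)² = 3.1934 kg·m².
Thin rod: I_cm = (1/12)ML² = (1/12)(0.588)(0.185)² = 0.001677 kg·m²; axis through the centre, so I = 0.001677 kg·m².
Solid sphere: I_cm = (2/5)MR² = (2/5)(4.89)(0.194)² = 0.073616 kg·m²; centre at d = 0.157 m, so the parallel axis theorem gives I = 0.073616 + (4.89)(0.157)² = 0.19415 kg·m².
Total I = 3.3893 kg·m²; total mass M = 11.408 kg.
k = √(I/M) = √(3.3893/11.408) = 0.54507 m.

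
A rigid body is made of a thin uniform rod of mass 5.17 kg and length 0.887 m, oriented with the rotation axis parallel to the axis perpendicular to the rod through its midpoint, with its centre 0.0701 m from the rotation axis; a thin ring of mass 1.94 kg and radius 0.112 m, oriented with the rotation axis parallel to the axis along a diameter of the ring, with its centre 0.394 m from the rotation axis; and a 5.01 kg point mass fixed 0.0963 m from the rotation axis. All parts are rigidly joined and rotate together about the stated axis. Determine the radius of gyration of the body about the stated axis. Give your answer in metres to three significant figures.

0.244

Thin rod: I_cm = (1/12)ML² = (1/12)(5.17)(0.887)² = 0.33897 kg m^2; centre at d = 0.0701 m, so the parallel axis theorem gives I = 0.33897 + (5.17)(0.0701)² = 0.36437 kg m^2.
Thin ring: I_cm = (1/2)MR² = (1/2)(1.94)(0.112)² = 0.012168 kg m^2; centre at d = 0.394 m, so the parallel axis theorem gives I = 0.012168 + (1.94)(0.394)² = 0.31333 kg m^2.
Point mass: I_cm = 0; centre at d = 0.0963 m, so the parallel axis theorem gives I = 0 + (5.01)(0.0963)² = 0.046461 kg m^2.
Total I = 0.72416 kg m^2; total mass M = 12.12 kg.
k = √(I/M) = √(0.72416/12.12) = 0.24444 m.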